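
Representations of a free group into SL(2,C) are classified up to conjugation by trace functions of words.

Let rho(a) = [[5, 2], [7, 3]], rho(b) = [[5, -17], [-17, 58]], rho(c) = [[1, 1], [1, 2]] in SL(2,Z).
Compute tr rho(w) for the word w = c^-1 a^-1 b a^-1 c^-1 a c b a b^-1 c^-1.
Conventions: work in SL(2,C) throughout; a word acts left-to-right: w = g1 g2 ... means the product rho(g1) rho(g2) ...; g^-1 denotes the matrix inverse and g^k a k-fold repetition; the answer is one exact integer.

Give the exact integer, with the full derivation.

rho(c^-1) = [[2, -1], [-1, 1]]
... * rho(a^-1) = [[3, -2], [-7, 5]]  ->  [[13, -9], [-10, 7]]
... * rho(b) = [[5, -17], [-17, 58]]  ->  [[218, -743], [-169, 576]]
... * rho(a^-1) = [[3, -2], [-7, 5]]  ->  [[5855, -4151], [-4539, 3218]]
... * rho(c^-1) = [[2, -1], [-1, 1]]  ->  [[15861, -10006], [-12296, 7757]]
... * rho(a) = [[5, 2], [7, 3]]  ->  [[9263, 1704], [-7181, -1321]]
... * rho(c) = [[1, 1], [1, 2]]  ->  [[10967, 12671], [-8502, -9823]]
... * rho(b) = [[5, -17], [-17, 58]]  ->  [[-160572, 548479], [124481, -425200]]
... * rho(a) = [[5, 2], [7, 3]]  ->  [[3036493, 1324293], [-2353995, -1026638]]
... * rho(b^-1) = [[58, 17], [17, 5]]  ->  [[198629575, 58241846], [-153984556, -45151105]]
... * rho(c^-1) = [[2, -1], [-1, 1]]  ->  [[339017304, -140387729], [-262818007, 108833451]]
tr = 339017304 + 108833451 = 447850755

447850755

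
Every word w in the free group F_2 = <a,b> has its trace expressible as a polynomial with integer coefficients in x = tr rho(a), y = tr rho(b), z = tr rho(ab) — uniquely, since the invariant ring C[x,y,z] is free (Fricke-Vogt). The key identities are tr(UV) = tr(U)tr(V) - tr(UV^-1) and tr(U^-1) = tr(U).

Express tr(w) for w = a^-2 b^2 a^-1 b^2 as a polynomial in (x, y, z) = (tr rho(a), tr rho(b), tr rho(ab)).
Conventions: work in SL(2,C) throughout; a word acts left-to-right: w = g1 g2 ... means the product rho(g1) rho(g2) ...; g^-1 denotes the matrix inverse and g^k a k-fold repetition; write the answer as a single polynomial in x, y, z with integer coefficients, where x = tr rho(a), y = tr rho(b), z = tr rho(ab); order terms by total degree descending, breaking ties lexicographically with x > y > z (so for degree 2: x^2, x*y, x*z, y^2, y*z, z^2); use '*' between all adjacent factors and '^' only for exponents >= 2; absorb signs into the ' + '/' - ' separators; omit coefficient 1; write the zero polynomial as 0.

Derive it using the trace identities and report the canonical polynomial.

x^3*y^4 - 2*x^2*y^3*z - 2*x^3*y^2 - x*y^4 + x*y^2*z^2 + 2*x^2*y*z + y^3*z + x^3 + 3*x*y^2 - 2*y*z - 3*x

reduce: tr(b^2) = tr(b) tr(b) - tr(1) = y^2 - 2
tr(b^3) = tr(b) tr(b^2) - tr(b) = y^3 - 3*y
tr(b^4) = tr(b) tr(b^3) - tr(b^2) = y^4 - 4*y^2 + 2
tr(b a b) = tr(b) tr(a b) - tr(a) = y*z - x
tr(b^2 a b) = tr(b) tr(b a b) - tr(b a) = y^2*z - x*y - z
reduce: tr(b^4 a) = tr(b) tr(b^2 a b) - tr(b^2 a) = y^3*z - x*y^2 - 2*y*z + x
so tr(a^-1 b^4) = tr(b^4) tr(a) - tr(b^4 a) = x*y^4 - y^3*z - 3*x*y^2 + 2*y*z + x
tr(b^2 a^-2 b^2) = tr(a^-1 b^4) tr(a) - tr(a^-1 b^4 a) = x^2*y^4 - x*y^3*z - 3*x^2*y^2 - y^4 + 2*x*y*z + x^2 + 4*y^2 - 2
tr(a b a b) = tr(a b) tr(a b) - tr(1)   [split at repeated a] = z^2 - 2
tr(a b a) = tr(a) tr(b a) - tr(b) = x*z - y
tr(a b^2 a b) = tr(b) tr(a b a b) - tr(a b a) = y*z^2 - x*z - y
tr(a b^2 a) = tr(a) tr(b^2 a) - tr(b^2) = x*y*z - x^2 - y^2 + 2
so tr(b^2 a b^2 a) = tr(b) tr(a b^2 a b) - tr(a b^2 a) = y^2*z^2 - 2*x*y*z + x^2 - 2
reduce: tr(b^2 a b^2 a^-1) = tr(b^2 a b^2) tr(a) - tr(b^2 a b^2 a) = x*y^3*z - x^2*y^2 - y^2*z^2 + 2
so tr(b^2 a^-2 b^2 a) = tr(b^2 a b^2 a^-1) tr(a) - tr(b^2 a b^2) = x^2*y^3*z - x^3*y^2 - x*y^2*z^2 - y^3*z + x*y^2 + 2*y*z + x
tr(a^-2 b^2 a^-1 b^2) = tr(b^2 a^-2 b^2) tr(a) - tr(b^2 a^-2 b^2 a) = x^3*y^4 - 2*x^2*y^3*z - 2*x^3*y^2 - x*y^4 + x*y^2*z^2 + 2*x^2*y*z + y^3*z + x^3 + 3*x*y^2 - 2*y*z - 3*x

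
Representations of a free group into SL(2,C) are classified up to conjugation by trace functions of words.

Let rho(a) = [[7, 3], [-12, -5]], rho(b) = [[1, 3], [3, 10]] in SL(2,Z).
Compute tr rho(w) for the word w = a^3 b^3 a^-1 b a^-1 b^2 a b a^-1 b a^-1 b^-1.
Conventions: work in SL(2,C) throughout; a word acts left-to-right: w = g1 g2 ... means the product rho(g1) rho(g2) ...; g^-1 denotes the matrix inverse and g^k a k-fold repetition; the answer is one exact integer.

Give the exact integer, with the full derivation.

rho(a) = [[7, 3], [-12, -5]]
... * rho(a) = [[7, 3], [-12, -5]]  ->  [[13, 6], [-24, -11]]
... * rho(a) = [[7, 3], [-12, -5]]  ->  [[19, 9], [-36, -17]]
... * rho(b) = [[1, 3], [3, 10]]  ->  [[46, 147], [-87, -278]]
... * rho(b) = [[1, 3], [3, 10]]  ->  [[487, 1608], [-921, -3041]]
... * rho(b) = [[1, 3], [3, 10]]  ->  [[5311, 17541], [-10044, -33173]]
... * rho(a^-1) = [[-5, -3], [12, 7]]  ->  [[183937, 106854], [-347856, -202079]]
... * rho(b) = [[1, 3], [3, 10]]  ->  [[504499, 1620351], [-954093, -3064358]]
... * rho(a^-1) = [[-5, -3], [12, 7]]  ->  [[16921717, 9828960], [-32001831, -18588227]]
... * rho(b) = [[1, 3], [3, 10]]  ->  [[46408597, 149054751], [-87766512, -281887763]]
... * rho(b) = [[1, 3], [3, 10]]  ->  [[493572850, 1629773301], [-933429801, -3082177166]]
... * rho(a) = [[7, 3], [-12, -5]]  ->  [[-16102269662, -6668147955], [30452117385, 12610596427]]
... * rho(b) = [[1, 3], [3, 10]]  ->  [[-36106713527, -114988288536], [68283906666, 217462316425]]
... * rho(a^-1) = [[-5, -3], [12, 7]]  ->  [[-1199325894797, -696597879171], [2268128263770, 1317384494977]]
... * rho(b) = [[1, 3], [3, 10]]  ->  [[-3289119532310, -10563956476101], [6220281748701, 19978229741080]]
... * rho(a^-1) = [[-5, -3], [12, 7]]  ->  [[-110321880051662, -64080336735777], [208637348149455, 121186762941457]]
... * rho(b^-1) = [[10, -3], [-3, 1]]  ->  [[-910977790309289, 266885303419209], [1722813192670179, -504725281506908]]
tr = -910977790309289 + -504725281506908 = -1415703071816197

-1415703071816197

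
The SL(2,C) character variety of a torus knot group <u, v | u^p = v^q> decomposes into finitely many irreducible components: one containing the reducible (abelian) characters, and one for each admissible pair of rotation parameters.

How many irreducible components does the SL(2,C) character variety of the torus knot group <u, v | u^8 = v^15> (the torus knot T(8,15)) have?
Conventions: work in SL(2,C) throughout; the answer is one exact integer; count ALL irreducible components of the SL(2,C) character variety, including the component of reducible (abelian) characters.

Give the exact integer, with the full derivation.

50

For T(8,15): irreducibility forces the central element u^8 = v^15 to one of +I, -I.
This locks tr(u) to 2*cos(pi*alpha/8), alpha in 1..7, and tr(v) to 2*cos(pi*beta/15), beta in 1..14, on each component of irreducible characters.
The two central values (-1)^alpha I and (-1)^beta I must be the same matrix, so alpha and beta share a parity.
count pairs: odd alpha (4 choices) x odd beta (7), plus even alpha (3) x even beta (7): 4*7 + 3*7 = 49.
components with irreducible characters: 49; plus the single component of reducible (abelian) characters: total 50.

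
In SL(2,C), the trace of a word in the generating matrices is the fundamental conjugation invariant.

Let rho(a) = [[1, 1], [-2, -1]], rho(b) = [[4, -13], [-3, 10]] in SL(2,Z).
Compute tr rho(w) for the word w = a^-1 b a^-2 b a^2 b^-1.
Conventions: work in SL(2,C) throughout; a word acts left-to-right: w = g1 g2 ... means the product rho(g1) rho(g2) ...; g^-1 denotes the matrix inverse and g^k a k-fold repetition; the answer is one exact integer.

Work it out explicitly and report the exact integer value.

-17

rho(a^-1) = [[-1, -1], [2, 1]]
... * rho(b) = [[4, -13], [-3, 10]]  ->  [[-1, 3], [5, -16]]
... * rho(a^-1) = [[-1, -1], [2, 1]]  ->  [[7, 4], [-37, -21]]
... * rho(a^-1) = [[-1, -1], [2, 1]]  ->  [[1, -3], [-5, 16]]
... * rho(b) = [[4, -13], [-3, 10]]  ->  [[13, -43], [-68, 225]]
... * rho(a) = [[1, 1], [-2, -1]]  ->  [[99, 56], [-518, -293]]
... * rho(a) = [[1, 1], [-2, -1]]  ->  [[-13, 43], [68, -225]]
... * rho(b^-1) = [[10, 13], [3, 4]]  ->  [[-1, 3], [5, -16]]
tr = -1 + -16 = -17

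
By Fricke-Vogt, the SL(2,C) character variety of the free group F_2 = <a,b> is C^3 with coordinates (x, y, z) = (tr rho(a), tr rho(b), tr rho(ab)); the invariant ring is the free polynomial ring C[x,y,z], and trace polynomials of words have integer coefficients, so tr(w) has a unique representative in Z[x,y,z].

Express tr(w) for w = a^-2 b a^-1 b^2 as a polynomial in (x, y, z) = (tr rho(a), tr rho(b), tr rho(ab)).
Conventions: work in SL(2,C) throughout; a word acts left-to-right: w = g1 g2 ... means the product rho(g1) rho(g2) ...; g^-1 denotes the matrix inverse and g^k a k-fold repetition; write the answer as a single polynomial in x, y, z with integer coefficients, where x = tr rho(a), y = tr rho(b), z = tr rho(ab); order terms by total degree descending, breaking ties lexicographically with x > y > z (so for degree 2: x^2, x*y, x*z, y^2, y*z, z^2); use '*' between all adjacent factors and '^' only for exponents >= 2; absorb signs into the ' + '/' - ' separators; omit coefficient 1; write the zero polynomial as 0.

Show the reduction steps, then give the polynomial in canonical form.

x^3*y^3 - 2*x^2*y^2*z - x^3*y - x*y^3 + x*y*z^2 + x^2*z + y^2*z + x*y - z

and tr(b^2) = tr(b)*tr(b) - tr(1)  (reduce the b square) = y^2 - 2
next, tr(b^3) = tr(b)*tr(b^2) - tr(b)  (reduce the b square) = y^3 - 3*y
tr(b a b) = tr(b)*tr(a b) - tr(a)  (reduce the b square) = y*z - x
tr(b^3 a) = tr(b)*tr(b a b) - tr(b a)  (reduce the b square) = y^2*z - x*y - z
and tr(b^3 a^-1) = tr(b^3)*tr(a) - tr(b^3 a)  (eliminate a^-1) = x*y^3 - y^2*z - 2*x*y + z
and tr(b^2 a^-2 b) = tr(b^3 a^-1)*tr(a) - tr(b^3)  (eliminate a^-1) = x^2*y^3 - x*y^2*z - 2*x^2*y - y^3 + x*z + 3*y
and tr(a b a b) = tr(a b)*tr(a b) - tr(1)  (split on a) = z^2 - 2
and tr(a b a) = tr(a)*tr(b a) - tr(b)  (reduce the a square) = x*z - y
tr(b a b^2 a) = tr(b)*tr(a b a b) - tr(a b a)  (reduce the b square) = y*z^2 - x*z - y
next, tr(b a b^2 a^-1) = tr(b a b^2)*tr(a) - tr(b a b^2 a)  (eliminate a^-1) = x*y^2*z - x^2*y - y*z^2 + y
next, tr(b^2 a^-2 b a) = tr(b a b^2 a^-1)*tr(a) - tr(b a b^2)  (eliminate a^-1) = x^2*y^2*z - x^3*y - x*y*z^2 - y^2*z + 2*x*y + z
tr(a^-2 b a^-1 b^2) = tr(b^2 a^-2 b)*tr(a) - tr(b^2 a^-2 b a)  (eliminate a^-1) = x^3*y^3 - 2*x^2*y^2*z - x^3*y - x*y^3 + x*y*z^2 + x^2*z + y^2*z + x*y - z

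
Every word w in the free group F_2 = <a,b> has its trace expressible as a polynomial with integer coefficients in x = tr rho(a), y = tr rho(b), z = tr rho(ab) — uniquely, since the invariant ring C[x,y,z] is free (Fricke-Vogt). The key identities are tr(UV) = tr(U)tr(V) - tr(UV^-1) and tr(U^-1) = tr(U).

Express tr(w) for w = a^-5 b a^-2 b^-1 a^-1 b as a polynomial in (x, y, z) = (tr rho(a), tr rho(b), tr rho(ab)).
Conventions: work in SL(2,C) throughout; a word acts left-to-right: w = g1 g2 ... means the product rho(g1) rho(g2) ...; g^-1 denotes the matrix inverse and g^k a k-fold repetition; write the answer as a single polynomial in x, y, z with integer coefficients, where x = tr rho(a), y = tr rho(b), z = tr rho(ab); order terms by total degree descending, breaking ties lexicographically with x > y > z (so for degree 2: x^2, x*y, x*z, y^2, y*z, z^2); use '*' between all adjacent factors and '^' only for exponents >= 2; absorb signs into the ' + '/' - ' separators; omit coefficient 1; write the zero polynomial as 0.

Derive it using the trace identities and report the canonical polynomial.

x^7*y^2*z - x^6*y^3 - 2*x^6*y*z^2 - 3*x^5*y^2*z + x^5*z^3 + x^6*y + 4*x^4*y^3 + 7*x^4*y*z^2 - x^5*z - 3*x^3*z^3 - 4*x^4*y - 3*x^2*y^3 - 4*x^2*y*z^2 + 3*x^3*z + x*y^2*z + x*z^3 + 2*x^2*y + y

tr(a^-1 b) = tr(b)*tr(a) - tr(b a) = x*y - z
tr(b a^-2) = tr(a^-1 b)*tr(a) - tr(a^-1 b a) = x^2*y - x*z - y
and tr(a^-3 b) = tr(b a^-2)*tr(a) - tr(b a^-1) = x^3*y - x^2*z - 2*x*y + z
tr(b a^-4) = tr(a^-3 b)*tr(a) - tr(a^-3 b a) = x^4*y - x^3*z - 3*x^2*y + 2*x*z + y
and tr(a^-4 b a^-1) = tr(b a^-4)*tr(a) - tr(b a^-3) = x^5*y - x^4*z - 4*x^3*y + 3*x^2*z + 3*x*y - z
and tr(a^-4 b a^-2) = tr(a^-4 b a^-1)*tr(a) - tr(a^-4 b) = x^6*y - x^5*z - 5*x^4*y + 4*x^3*z + 6*x^2*y - 3*x*z - y
next, tr(b^2) = tr(b)*tr(b) - tr(1) = y^2 - 2
next, tr(b^2 a) = tr(b)*tr(a b) - tr(a) = y*z - x
next, tr(a^-1 b^2) = tr(b^2)*tr(a) - tr(b^2 a) = x*y^2 - y*z - x
next, tr(b^2 a^-2) = tr(a^-1 b^2)*tr(a) - tr(a^-1 b^2 a) = x^2*y^2 - x*y*z - x^2 - y^2 + 2
next, tr(b a^-3 b) = tr(b^2 a^-2)*tr(a) - tr(b^2 a^-1) = x^3*y^2 - x^2*y*z - x^3 - 2*x*y^2 + y*z + 3*x
next, tr(b^2 a b) = tr(b)*tr(a b^2) - tr(a b) = y^2*z - x*y - z
tr(a b a b) = tr(b a)*tr(b a) - tr(1)   [split at repeated b] = z^2 - 2
tr(a b a) = tr(a)*tr(b a) - tr(b) = x*z - y
next, tr(b^2 a b a) = tr(b)*tr(a b a b) - tr(a b a) = y*z^2 - x*z - y
and tr(a^-1 b^2 a b) = tr(b^2 a b)*tr(a) - tr(b^2 a b a) = x*y^2*z - x^2*y - y*z^2 + y
tr(a^-1 b^2 a b a^-1) = tr(a^-1 b^2 a b)*tr(a) - tr(a^-1 b^2 a b a) = x^2*y^2*z - x^3*y - x*y*z^2 - y^2*z + 2*x*y + z
and tr(b a b a^-3 b) = tr(a^-1 b^2 a b a^-1)*tr(a) - tr(a^-1 b^2 a b) = x^3*y^2*z - x^4*y - x^2*y*z^2 - 2*x*y^2*z + 3*x^2*y + y*z^2 + x*z - y
tr(b a b a b a) = tr(b a b a)*tr(b a) - tr(a b)   [split at repeated b] = z^3 - 3*z
and tr(a^-1 b a b a b) = tr(b a b a b)*tr(a) - tr(b a b a b a) = x*y*z^2 - x^2*z - z^3 - x*y + 3*z
and tr(a^-1 b a b a b a^-1) = tr(a^-1 b a b a b)*tr(a) - tr(a^-1 b a b a b a) = x^2*y*z^2 - x^3*z - x*z^3 - x^2*y - y*z^2 + 4*x*z + y
and tr(b a b a^-3 b a) = tr(a^-1 b a b a b a^-1)*tr(a) - tr(a^-1 b a b a b) = x^3*y*z^2 - x^4*z - x^2*z^3 - x^3*y - 2*x*y*z^2 + 5*x^2*z + z^3 + 2*x*y - 3*z
tr(a b a^-3 b a^-1 b) = tr(b a b a^-3 b)*tr(a) - tr(b a b a^-3 b a) = x^4*y^2*z - x^5*y - 2*x^3*y*z^2 + x^4*z - 2*x^2*y^2*z + x^2*z^3 + 4*x^3*y + 3*x*y*z^2 - 4*x^2*z - z^3 - 3*x*y + 3*z
next, tr(a^-1 b^-1 a b a^-3 b) = tr(a b a^-3 b a^-1)*tr(b) - tr(a b a^-3 b a^-1 b) = -x^4*y^2*z + x^5*y + x^3*y^3 + 2*x^3*y*z^2 - x^4*z + x^2*y^2*z - x^2*z^3 - 5*x^3*y - 2*x*y^3 - 3*x*y*z^2 + 4*x^2*z + y^2*z + z^3 + 6*x*y - 3*z
tr(a^-2 b a^-2 b^-1 a b a^-1) = tr(a^-1 b^-1 a b a^-3 b)*tr(a) - tr(a^-1 b^-1 a b a^-3 b a) = -x^5*y^2*z + x^6*y + x^4*y^3 + 2*x^4*y*z^2 - x^5*z + x^3*y^2*z - x^3*z^3 - 5*x^4*y - 2*x^2*y^3 - 3*x^2*y*z^2 + 4*x^3*z + x*y^2*z + x*z^3 + 5*x^2*y - 2*x*z + y
next, tr(b a^-1 b a b) = tr(b a b^2)*tr(a) - tr(b a b^2 a) = x*y^2*z - x^2*y - y*z^2 + y
and tr(a b a^-1 b a^-1 b) = tr(b a^-1 b a b)*tr(a) - tr(b a^-1 b a b a) = x^2*y^2*z - x^3*y - 2*x*y*z^2 + x^2*z + z^3 + 2*x*y - 3*z
and tr(b a^-1 b^-1 a b a^-1) = tr(a b a^-1 b a^-1)*tr(b) - tr(a b a^-1 b a^-1 b) = -x^2*y^2*z + x^3*y + x*y^3 + 2*x*y*z^2 - x^2*z - y^2*z - z^3 - 3*x*y + 3*z
and tr(a b^2 a) = tr(a)*tr(b^2 a) - tr(b^2) = x*y*z - x^2 - y^2 + 2
tr(b^-1 a b^2 a) = tr(a b^2 a)*tr(b) - tr(a b^2 a b) = x*y^2*z - x^2*y - y^3 - y*z^2 + x*z + 3*y
and tr(b a^-1 b^-1 a b) = tr(b^-1 a b^2)*tr(a) - tr(b^-1 a b^2 a) = -x*y^2*z + x^2*y + y^3 + y*z^2 - 3*y
tr(a^-1 b^-1 a b a^-2 b) = tr(b a^-1 b^-1 a b a^-1)*tr(a) - tr(b a^-1 b^-1 a b) = -x^3*y^2*z + x^4*y + x^2*y^3 + 2*x^2*y*z^2 - x^3*z - x*z^3 - 4*x^2*y - y^3 - y*z^2 + 3*x*z + 3*y
and tr(a^-2 b a^-2 b^-1 a b) = tr(a^-1 b^-1 a b a^-2 b)*tr(a) - tr(a^-1 b^-1 a b a^-2 b a) = -x^4*y^2*z + x^5*y + x^3*y^3 + 2*x^3*y*z^2 - x^4*z - x^2*z^3 - 4*x^3*y - x*y^3 - x*y*z^2 + 3*x^2*z + 2*x*y + z
next, tr(b a^-4 b a^-2 b^-1 a) = tr(a^-2 b a^-2 b^-1 a b a^-1)*tr(a) - tr(a^-2 b a^-2 b^-1 a b) = -x^6*y^2*z + x^7*y + x^5*y^3 + 2*x^5*y*z^2 - x^6*z + 2*x^4*y^2*z - x^4*z^3 - 6*x^5*y - 3*x^3*y^3 - 5*x^3*y*z^2 + 5*x^4*z + x^2*y^2*z + 2*x^2*z^3 + 9*x^3*y + x*y^3 + x*y*z^2 - 5*x^2*z - x*y - z
and tr(a^-1 b a^-2 b^-1 a^-1 b a^-3) = tr(b a^-4 b a^-2 b^-1)*tr(a) - tr(b a^-4 b a^-2 b^-1 a) = x^6*y^2*z - x^5*y^3 - 2*x^5*y*z^2 - 2*x^4*y^2*z + x^4*z^3 + x^5*y + 3*x^3*y^3 + 5*x^3*y*z^2 - x^4*z - x^2*y^2*z - 2*x^2*z^3 - 3*x^3*y - x*y^3 - x*y*z^2 + 2*x^2*z + z
and tr(b a^-1 b a) = tr(b a b)*tr(a) - tr(b a b a) = x*y*z - x^2 - z^2 + 2
tr(b a^-1 b a^-1) = tr(b a^-1 b)*tr(a) - tr(b a^-1 b a) = x^2*y^2 - 2*x*y*z + z^2 - 2
tr(a^-2 b a^-1 b) = tr(b a^-1 b a^-1)*tr(a) - tr(b a^-1 b) = x^3*y^2 - 2*x^2*y*z - x*y^2 + x*z^2 + y*z - x
and tr(a^-1 b a^-1 b a^-2) = tr(a^-2 b a^-1 b)*tr(a) - tr(a^-2 b a^-1 b a) = x^4*y^2 - 2*x^3*y*z - 2*x^2*y^2 + x^2*z^2 + 3*x*y*z - x^2 - z^2 + 2
next, tr(b^3) = tr(b)*tr(b^2) - tr(b) = y^3 - 3*y
tr(b^2 a^-1 b) = tr(b^3)*tr(a) - tr(b^3 a) = x*y^3 - y^2*z - 2*x*y + z
and tr(b a^-1 b a^-1 b) = tr(b^2 a^-1 b)*tr(a) - tr(b^2 a^-1 b a) = x^2*y^3 - 2*x*y^2*z - x^2*y + y*z^2 + x*z - y
and tr(a^-1 b a^-1 b a^-1 b) = tr(b a^-1 b a^-1 b)*tr(a) - tr(b a^-1 b a^-1 b a) = x^3*y^3 - 3*x^2*y^2*z + 3*x*y*z^2 - z^3 - 3*x*y + 3*z
and tr(a^-1 b a^-1 b a^-2 b) = tr(a^-1 b a^-1 b a^-1 b)*tr(a) - tr(a^-1 b a^-1 b a^-1 b a) = x^4*y^3 - 3*x^3*y^2*z - x^2*y^3 + 3*x^2*y*z^2 + 2*x*y^2*z - x*z^3 - 2*x^2*y - y*z^2 + 2*x*z + y
next, tr(a^-1 b a^-2 b^-1 a^-1 b) = tr(a^-1 b a^-1 b a^-2)*tr(b) - tr(a^-1 b a^-1 b a^-2 b) = x^3*y^2*z - x^2*y^3 - 2*x^2*y*z^2 + x*y^2*z + x*z^3 + x^2*y - 2*x*z + y
next, tr(b^2 a^-2 b) = tr(a^-1 b^3)*tr(a) - tr(a^-1 b^3 a) = x^2*y^3 - x*y^2*z - 2*x^2*y - y^3 + x*z + 3*y
tr(b^2 a^-2 b a) = tr(a^-1 b a b^2)*tr(a) - tr(a^-1 b a b^2 a) = x^2*y^2*z - x^3*y - x*y*z^2 - y^2*z + 2*x*y + z
next, tr(a^-1 b^2 a^-2 b) = tr(b^2 a^-2 b)*tr(a) - tr(b^2 a^-2 b a) = x^3*y^3 - 2*x^2*y^2*z - x^3*y - x*y^3 + x*y*z^2 + x^2*z + y^2*z + x*y - z
and tr(b a^-2 b^-1 a^-1 b) = tr(a^-1 b^2 a^-2)*tr(b) - tr(a^-1 b^2 a^-2 b) = x^2*y^2*z - x*y^3 - x*y*z^2 - x^2*z + 2*x*y + z
tr(b a^-2 b^-1 a^-1 b a^-2) = tr(a^-1 b a^-2 b^-1 a^-1 b)*tr(a) - tr(a^-1 b a^-2 b^-1 a^-1 b a) = x^4*y^2*z - x^3*y^3 - 2*x^3*y*z^2 + x^2*z^3 + x^3*y + x*y^3 + x*y*z^2 - x^2*z - x*y - z
tr(a^-1 b a^-2 b^-1 a^-1 b a^-2) = tr(b a^-2 b^-1 a^-1 b a^-2)*tr(a) - tr(b a^-2 b^-1 a^-1 b a^-1) = x^5*y^2*z - x^4*y^3 - 2*x^4*y*z^2 - x^3*y^2*z + x^3*z^3 + x^4*y + 2*x^2*y^3 + 3*x^2*y*z^2 - x^3*z - x*y^2*z - x*z^3 - 2*x^2*y + x*z - y
tr(a^-5 b a^-2 b^-1 a^-1 b) = tr(a^-1 b a^-2 b^-1 a^-1 b a^-3)*tr(a) - tr(a^-1 b a^-2 b^-1 a^-1 b a^-2) = x^7*y^2*z - x^6*y^3 - 2*x^6*y*z^2 - 3*x^5*y^2*z + x^5*z^3 + x^6*y + 4*x^4*y^3 + 7*x^4*y*z^2 - x^5*z - 3*x^3*z^3 - 4*x^4*y - 3*x^2*y^3 - 4*x^2*y*z^2 + 3*x^3*z + x*y^2*z + x*z^3 + 2*x^2*y + y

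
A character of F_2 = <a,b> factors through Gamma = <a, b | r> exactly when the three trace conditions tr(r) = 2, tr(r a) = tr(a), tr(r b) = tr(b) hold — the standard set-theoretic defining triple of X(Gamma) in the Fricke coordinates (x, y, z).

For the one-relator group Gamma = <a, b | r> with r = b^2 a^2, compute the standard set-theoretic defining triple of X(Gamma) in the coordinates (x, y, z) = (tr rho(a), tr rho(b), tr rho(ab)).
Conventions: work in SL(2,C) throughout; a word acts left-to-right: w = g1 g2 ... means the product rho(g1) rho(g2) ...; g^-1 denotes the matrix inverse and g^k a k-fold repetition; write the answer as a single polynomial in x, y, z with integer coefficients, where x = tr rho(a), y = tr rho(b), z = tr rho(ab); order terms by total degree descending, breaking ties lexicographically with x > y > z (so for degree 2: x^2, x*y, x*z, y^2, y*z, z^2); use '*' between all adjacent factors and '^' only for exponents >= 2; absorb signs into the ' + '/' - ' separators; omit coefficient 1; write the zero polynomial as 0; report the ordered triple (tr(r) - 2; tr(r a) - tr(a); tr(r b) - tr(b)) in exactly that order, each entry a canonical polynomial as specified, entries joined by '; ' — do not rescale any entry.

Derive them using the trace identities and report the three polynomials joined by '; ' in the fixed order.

tr(a^2 b) = tr(a) * tr(b a) - tr(b)  (reduce the a square) = x*z - y
use: tr(a^2) = tr(a) * tr(a) - tr(1)  (reduce the a square) = x^2 - 2
use: tr(b^2 a^2) = tr(b) * tr(a^2 b) - tr(a^2)  (reduce the b square) = x*y*z - x^2 - y^2 + 2
tr(a^3 b) = tr(a) * tr(b a^2) - tr(b a)  (reduce the a square) = x^2*z - x*y - z
tr(a^3) = tr(a) * tr(a^2) - tr(a)  (reduce the a square) = x^3 - 3*x
use: tr(b^2 a^3) = tr(b) * tr(a^3 b) - tr(a^3)  (reduce the b square) = x^2*y*z - x^3 - x*y^2 - y*z + 3*x
use: tr(b^2 a^2 b) = tr(b) * tr(b a^2 b) - tr(b a^2) = x*y^2*z - x^2*y - y^3 - x*z + 3*y
assemble the triple (tr(r) - 2; tr(r a) - x; tr(r b) - y)

x*y*z - x^2 - y^2; x^2*y*z - x^3 - x*y^2 - y*z + 2*x; x*y^2*z - x^2*y - y^3 - x*z + 2*y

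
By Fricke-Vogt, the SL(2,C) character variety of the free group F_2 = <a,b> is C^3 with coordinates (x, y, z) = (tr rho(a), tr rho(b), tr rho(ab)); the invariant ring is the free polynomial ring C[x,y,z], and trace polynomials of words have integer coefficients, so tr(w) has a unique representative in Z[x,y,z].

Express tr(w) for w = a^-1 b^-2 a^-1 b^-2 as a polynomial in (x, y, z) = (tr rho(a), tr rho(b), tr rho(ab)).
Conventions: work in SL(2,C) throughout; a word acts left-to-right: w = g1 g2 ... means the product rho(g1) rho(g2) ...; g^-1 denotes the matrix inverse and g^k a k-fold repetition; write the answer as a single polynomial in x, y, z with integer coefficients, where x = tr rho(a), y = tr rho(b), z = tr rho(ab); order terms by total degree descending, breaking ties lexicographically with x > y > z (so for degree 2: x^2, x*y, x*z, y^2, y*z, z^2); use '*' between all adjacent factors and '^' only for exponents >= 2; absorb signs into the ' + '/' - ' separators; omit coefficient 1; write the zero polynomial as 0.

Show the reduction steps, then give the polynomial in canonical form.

y^2*z^2 - 2*x*y*z + x^2 - 2

next, tr(b^-1) = tr(b) = y
tr(b^-2) = tr(b^-1) tr(b) - tr(1)   [inverse elimination on b] = y^2 - 2
tr(b^-1 a) = tr(a) tr(b) - tr(a b)   [inverse elimination on b] = x*y - z
and tr(b^-2 a) = tr(b^-1 a) tr(b) - tr(b^-1 a b)   [inverse elimination on b] = x*y^2 - y*z - x
and tr(a^-1 b^-2) = tr(b^-2) tr(a) - tr(b^-2 a)   [inverse elimination on a] = y*z - x
tr(a^-1 b^-2 a^-1) = tr(a^-1 b^-2) tr(a) - tr(a^-1 b^-2 a)   [inverse elimination on a] = x*y*z - x^2 - y^2 + 2
next, tr(a b a) = tr(a) tr(b a) - tr(b)   [square of a] = x*z - y
and tr(a b a b) = tr(a b) tr(a b) - tr(1)   [split at a repeated a] = z^2 - 2
next, tr(b a b^-1 a) = tr(a b a) tr(b) - tr(a b a b)   [inverse elimination on b] = x*y*z - y^2 - z^2 + 2
next, tr(b^-1 a^-1 b a) = tr(b a b^-1) tr(a) - tr(b a b^-1 a)   [inverse elimination on a] = -x*y*z + x^2 + y^2 + z^2 - 2
and tr(b^-2 a^-1 b a) = tr(b^-1 a^-1 b a) tr(b) - tr(b^-1 a^-1 b a b)   [inverse elimination on b] = -x*y^2*z + x^2*y + y^3 + y*z^2 - 3*y
tr(a^-1 b^-2 a^-1 b) = tr(b^-2 a^-1 b) tr(a) - tr(b^-2 a^-1 b a)   [inverse elimination on a] = x*y^2*z - x^2*y - y^3 - y*z^2 + x*z + 3*y
and tr(a^-1 b^-2 a^-1 b^-1) = tr(a^-1 b^-2 a^-1) tr(b) - tr(a^-1 b^-2 a^-1 b)   [inverse elimination on b] = y*z^2 - x*z - y
next, tr(a^-1 b^-2 a^-1 b^-2) = tr(a^-1 b^-2 a^-1 b^-1) tr(b) - tr(a^-1 b^-2 a^-1)   [inverse elimination on b] = y^2*z^2 - 2*x*y*z + x^2 - 2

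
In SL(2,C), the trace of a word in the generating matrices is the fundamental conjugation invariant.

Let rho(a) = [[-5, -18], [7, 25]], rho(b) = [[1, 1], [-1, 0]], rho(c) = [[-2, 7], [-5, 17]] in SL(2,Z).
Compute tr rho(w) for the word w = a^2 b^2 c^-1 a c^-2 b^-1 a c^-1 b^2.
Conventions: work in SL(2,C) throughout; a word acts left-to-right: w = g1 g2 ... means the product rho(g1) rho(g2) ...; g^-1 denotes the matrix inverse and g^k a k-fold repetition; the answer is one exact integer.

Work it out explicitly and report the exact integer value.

rho(a) = [[-5, -18], [7, 25]]
... * rho(a) = [[-5, -18], [7, 25]]  ->  [[-101, -360], [140, 499]]
... * rho(b) = [[1, 1], [-1, 0]]  ->  [[259, -101], [-359, 140]]
... * rho(b) = [[1, 1], [-1, 0]]  ->  [[360, 259], [-499, -359]]
... * rho(c^-1) = [[17, -7], [5, -2]]  ->  [[7415, -3038], [-10278, 4211]]
... * rho(a) = [[-5, -18], [7, 25]]  ->  [[-58341, -209420], [80867, 290279]]
... * rho(c^-1) = [[17, -7], [5, -2]]  ->  [[-2038897, 827227], [2826134, -1146627]]
... * rho(c^-1) = [[17, -7], [5, -2]]  ->  [[-30525114, 12617825], [42311143, -17489684]]
... * rho(b^-1) = [[0, -1], [1, 1]]  ->  [[12617825, 43142939], [-17489684, -59800827]]
... * rho(a) = [[-5, -18], [7, 25]]  ->  [[238911448, 851452625], [-331157369, -1180206363]]
... * rho(c^-1) = [[17, -7], [5, -2]]  ->  [[8318757741, -3375285386], [-11530707088, 4678514309]]
... * rho(b) = [[1, 1], [-1, 0]]  ->  [[11694043127, 8318757741], [-16209221397, -11530707088]]
... * rho(b) = [[1, 1], [-1, 0]]  ->  [[3375285386, 11694043127], [-4678514309, -16209221397]]
tr = 3375285386 + -16209221397 = -12833936011

-12833936011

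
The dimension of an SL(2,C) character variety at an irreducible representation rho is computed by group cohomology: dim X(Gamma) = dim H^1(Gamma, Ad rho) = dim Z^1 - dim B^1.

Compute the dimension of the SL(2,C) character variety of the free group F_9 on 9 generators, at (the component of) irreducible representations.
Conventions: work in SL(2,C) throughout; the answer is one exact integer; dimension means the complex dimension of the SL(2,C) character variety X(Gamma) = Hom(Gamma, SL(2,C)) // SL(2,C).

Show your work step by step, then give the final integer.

The free group F_9: 9 generators, no relators.
A cocycle picks one sl_2 vector per generator freely, giving dim Z^1 = 3*9 = 27.
dim B^1 = 3: the coboundary map is injective because an irreducible image has centralizer 0 in sl_2.
dim X = dim H^1 = dim Z^1 - dim B^1 = 27 - 3 = 24.

24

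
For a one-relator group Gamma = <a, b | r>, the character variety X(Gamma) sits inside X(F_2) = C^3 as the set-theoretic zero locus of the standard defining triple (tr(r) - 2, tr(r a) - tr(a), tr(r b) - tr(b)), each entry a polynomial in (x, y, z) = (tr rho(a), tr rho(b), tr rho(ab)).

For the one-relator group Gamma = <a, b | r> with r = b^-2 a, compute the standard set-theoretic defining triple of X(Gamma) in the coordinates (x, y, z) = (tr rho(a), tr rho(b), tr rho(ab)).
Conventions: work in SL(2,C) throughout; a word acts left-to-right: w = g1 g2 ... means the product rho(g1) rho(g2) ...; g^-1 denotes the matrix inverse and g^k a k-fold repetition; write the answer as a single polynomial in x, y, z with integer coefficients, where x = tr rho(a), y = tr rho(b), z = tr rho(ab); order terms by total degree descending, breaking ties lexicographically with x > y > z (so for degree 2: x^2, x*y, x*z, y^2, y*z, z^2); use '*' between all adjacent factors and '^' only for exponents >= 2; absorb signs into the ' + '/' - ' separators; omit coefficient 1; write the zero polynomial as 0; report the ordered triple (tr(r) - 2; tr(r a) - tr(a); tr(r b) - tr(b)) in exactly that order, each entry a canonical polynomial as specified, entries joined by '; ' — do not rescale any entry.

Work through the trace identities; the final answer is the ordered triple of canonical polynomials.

trace(a b^-1) = trace(a)*trace(b) - trace(a b)  (eliminate b^-1) = x*y - z
next, trace(b^-2 a) = trace(a b^-1)*trace(b) - trace(a)  (eliminate b^-1) = x*y^2 - y*z - x
trace(a^2) = trace(a)*trace(a) - trace(1)   [square of a] = x^2 - 2
next, trace(a^2 b) = trace(a)*trace(b a) - trace(b)   [square of a] = x*z - y
next, trace(b^-1 a^2) = trace(a^2)*trace(b) - trace(a^2 b)   [inverse elimination on b] = x^2*y - x*z - y
and trace(b^-2 a^2) = trace(b^-1 a^2)*trace(b) - trace(b^-1 a^2 b)   [inverse elimination on b] = x^2*y^2 - x*y*z - x^2 - y^2 + 2
assemble the triple (trace(r) - 2; trace(r a) - x; trace(r b) - y)

x*y^2 - y*z - x - 2; x^2*y^2 - x*y*z - x^2 - y^2 - x + 2; x*y - y - z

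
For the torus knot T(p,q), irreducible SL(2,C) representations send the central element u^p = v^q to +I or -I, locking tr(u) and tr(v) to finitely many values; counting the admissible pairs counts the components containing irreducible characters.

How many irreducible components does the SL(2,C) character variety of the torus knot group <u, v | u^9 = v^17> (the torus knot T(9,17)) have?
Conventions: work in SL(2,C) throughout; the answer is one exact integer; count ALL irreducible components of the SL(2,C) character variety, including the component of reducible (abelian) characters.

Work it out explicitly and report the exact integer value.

65

Gamma = < u, v | u^9 = v^17 > (torus knot T(9,17)); the central element u^9 = v^17 acts as +I or -I in any irreducible SL(2,C) representation.
This locks tr(u) to 2*cos(pi*alpha/9), alpha in 1..8, and tr(v) to 2*cos(pi*beta/17), beta in 1..16, on each component of irreducible characters.
The two central values (-1)^alpha I and (-1)^beta I must be the same matrix, so alpha and beta share a parity.
Counting: 4 odd alphas x 8 odd betas + 4 even alphas x 8 even betas = 32 + 32 = 64.
That is 64 components of irreducible characters, and with the reducible (abelian) component the total is 65.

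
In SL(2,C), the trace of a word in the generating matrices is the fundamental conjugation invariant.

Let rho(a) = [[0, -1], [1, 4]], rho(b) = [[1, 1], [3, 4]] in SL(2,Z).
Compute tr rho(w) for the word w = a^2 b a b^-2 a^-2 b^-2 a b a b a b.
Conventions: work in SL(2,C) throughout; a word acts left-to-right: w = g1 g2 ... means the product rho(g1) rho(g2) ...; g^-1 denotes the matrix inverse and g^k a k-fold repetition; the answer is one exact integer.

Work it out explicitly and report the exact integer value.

rho(a) = [[0, -1], [1, 4]]
... * rho(a) = [[0, -1], [1, 4]]  ->  [[-1, -4], [4, 15]]
... * rho(b) = [[1, 1], [3, 4]]  ->  [[-13, -17], [49, 64]]
... * rho(a) = [[0, -1], [1, 4]]  ->  [[-17, -55], [64, 207]]
... * rho(b^-1) = [[4, -1], [-3, 1]]  ->  [[97, -38], [-365, 143]]
... * rho(b^-1) = [[4, -1], [-3, 1]]  ->  [[502, -135], [-1889, 508]]
... * rho(a^-1) = [[4, 1], [-1, 0]]  ->  [[2143, 502], [-8064, -1889]]
... * rho(a^-1) = [[4, 1], [-1, 0]]  ->  [[8070, 2143], [-30367, -8064]]
... * rho(b^-1) = [[4, -1], [-3, 1]]  ->  [[25851, -5927], [-97276, 22303]]
... * rho(b^-1) = [[4, -1], [-3, 1]]  ->  [[121185, -31778], [-456013, 119579]]
... * rho(a) = [[0, -1], [1, 4]]  ->  [[-31778, -248297], [119579, 934329]]
... * rho(b) = [[1, 1], [3, 4]]  ->  [[-776669, -1024966], [2922566, 3856895]]
... * rho(a) = [[0, -1], [1, 4]]  ->  [[-1024966, -3323195], [3856895, 12505014]]
... * rho(b) = [[1, 1], [3, 4]]  ->  [[-10994551, -14317746], [41371937, 53876951]]
... * rho(a) = [[0, -1], [1, 4]]  ->  [[-14317746, -46276433], [53876951, 174135867]]
... * rho(b) = [[1, 1], [3, 4]]  ->  [[-153147045, -199423478], [576284552, 750420419]]
tr = -153147045 + 750420419 = 597273374

597273374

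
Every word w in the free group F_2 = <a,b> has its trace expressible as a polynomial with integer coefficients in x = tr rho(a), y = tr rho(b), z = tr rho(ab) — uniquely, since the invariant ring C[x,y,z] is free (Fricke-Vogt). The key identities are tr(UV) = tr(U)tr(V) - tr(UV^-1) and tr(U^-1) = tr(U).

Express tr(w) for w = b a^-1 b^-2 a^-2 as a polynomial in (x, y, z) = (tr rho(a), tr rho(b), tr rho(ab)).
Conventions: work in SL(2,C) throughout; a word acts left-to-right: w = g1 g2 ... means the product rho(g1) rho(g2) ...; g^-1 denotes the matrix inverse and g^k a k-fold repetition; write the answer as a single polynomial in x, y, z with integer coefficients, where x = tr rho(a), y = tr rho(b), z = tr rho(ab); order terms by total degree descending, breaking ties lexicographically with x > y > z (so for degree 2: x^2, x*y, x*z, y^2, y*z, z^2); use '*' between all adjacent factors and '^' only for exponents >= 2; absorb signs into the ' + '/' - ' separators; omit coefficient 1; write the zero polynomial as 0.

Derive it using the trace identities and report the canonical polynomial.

tr(a^-1) = tr(a) = x
tr(a b a) = tr(a)*tr(b a) - tr(b)   [square of a] = x*z - y
apply: tr(a b a b) = tr(a b)*tr(a b) - tr(1)   [split at a repeated a] = z^2 - 2
tr(b a b^-1 a) = tr(a b a)*tr(b) - tr(a b a b)   [inverse elimination on b] = x*y*z - y^2 - z^2 + 2
apply: tr(b^-1 a^-1 b a) = tr(b a b^-1)*tr(a) - tr(b a b^-1 a)   [inverse elimination on a] = -x*y*z + x^2 + y^2 + z^2 - 2
tr(a^-1 b a^-1 b^-1) = tr(b^-1 a^-1 b)*tr(a) - tr(b^-1 a^-1 b a)   [inverse elimination on a] = x*y*z - y^2 - z^2 + 2
use: tr(a^-2 b a^-1 b^-1) = tr(a^-1 b a^-1 b^-1)*tr(a) - tr(a^-1 b a^-1 b^-1 a)   [inverse elimination on a] = x^2*y*z - x*y^2 - x*z^2 + x
use: tr(b a^-1) = tr(b)*tr(a) - tr(b a)   [inverse elimination on a] = x*y - z
use: tr(a^-2 b) = tr(b a^-1)*tr(a) - tr(b)   [inverse elimination on a] = x^2*y - x*z - y
apply: tr(a^-2 b a^-1) = tr(a^-2 b)*tr(a) - tr(a^-2 b a)   [inverse elimination on a] = x^3*y - x^2*z - 2*x*y + z
tr(b a^-1 b^-2 a^-2) = tr(a^-2 b a^-1 b^-1)*tr(b) - tr(a^-2 b a^-1)   [inverse elimination on b] = x^2*y^2*z - x^3*y - x*y^3 - x*y*z^2 + x^2*z + 3*x*y - z

x^2*y^2*z - x^3*y - x*y^3 - x*y*z^2 + x^2*z + 3*x*y - z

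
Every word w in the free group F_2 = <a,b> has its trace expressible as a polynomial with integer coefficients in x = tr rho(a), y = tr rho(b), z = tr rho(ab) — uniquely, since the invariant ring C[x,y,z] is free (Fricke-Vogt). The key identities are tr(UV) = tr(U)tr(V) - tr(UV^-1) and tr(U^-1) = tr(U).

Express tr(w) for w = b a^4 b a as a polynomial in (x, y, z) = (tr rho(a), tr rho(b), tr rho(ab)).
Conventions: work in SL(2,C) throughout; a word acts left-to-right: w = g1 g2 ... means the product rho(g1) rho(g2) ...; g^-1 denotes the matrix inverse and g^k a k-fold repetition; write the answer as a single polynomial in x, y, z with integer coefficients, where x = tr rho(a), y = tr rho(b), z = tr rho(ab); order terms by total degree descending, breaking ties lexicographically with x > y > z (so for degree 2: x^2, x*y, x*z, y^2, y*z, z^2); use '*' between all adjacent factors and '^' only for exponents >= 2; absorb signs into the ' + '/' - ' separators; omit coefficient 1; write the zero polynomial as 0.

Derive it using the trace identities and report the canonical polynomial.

x^3*z^2 - x^2*y*z - x^3 - 2*x*z^2 + y*z + 3*x

use: trace(b a b a) = trace(b a) * trace(b a) - trace(1) = z^2 - 2
apply: trace(b a b) = trace(b) * trace(a b) - trace(a) = y*z - x
trace(b a b a^2) = trace(a) * trace(b a b a) - trace(b a b) = x*z^2 - y*z - x
use: trace(b a b a^3) = trace(a) * trace(b a b a^2) - trace(b a b a) = x^2*z^2 - x*y*z - x^2 - z^2 + 2
use: trace(b a^4 b a) = trace(a) * trace(b a b a^3) - trace(b a b a^2) = x^3*z^2 - x^2*y*z - x^3 - 2*x*z^2 + y*z + 3*x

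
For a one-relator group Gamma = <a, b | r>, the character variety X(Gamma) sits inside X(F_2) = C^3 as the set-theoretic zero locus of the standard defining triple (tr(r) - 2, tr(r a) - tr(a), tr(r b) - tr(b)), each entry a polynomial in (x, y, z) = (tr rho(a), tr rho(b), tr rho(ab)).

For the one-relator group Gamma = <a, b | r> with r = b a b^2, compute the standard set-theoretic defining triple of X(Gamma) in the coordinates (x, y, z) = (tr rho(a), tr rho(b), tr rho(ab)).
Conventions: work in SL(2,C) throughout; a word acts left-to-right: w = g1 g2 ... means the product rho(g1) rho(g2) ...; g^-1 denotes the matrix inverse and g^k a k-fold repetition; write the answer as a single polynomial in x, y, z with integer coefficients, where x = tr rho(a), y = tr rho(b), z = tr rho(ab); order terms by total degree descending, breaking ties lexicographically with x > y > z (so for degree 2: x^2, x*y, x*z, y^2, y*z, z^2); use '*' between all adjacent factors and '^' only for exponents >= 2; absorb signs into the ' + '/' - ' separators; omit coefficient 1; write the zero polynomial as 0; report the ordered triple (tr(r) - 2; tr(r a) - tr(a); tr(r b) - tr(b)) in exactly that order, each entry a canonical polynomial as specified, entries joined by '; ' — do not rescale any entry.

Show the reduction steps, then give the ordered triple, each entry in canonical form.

trace(a b^2) = trace(b)*trace(a b) - trace(a) = y*z - x
trace(b a b^2) = trace(b)*trace(a b^2) - trace(a b) = y^2*z - x*y - z
use: trace(a b a b) = trace(a b)*trace(a b) - trace(1)  (split on a) = z^2 - 2
apply: trace(a b a) = trace(a)*trace(b a) - trace(b)  (reduce the a square) = x*z - y
use: trace(b a b^2 a) = trace(b)*trace(a b a b) - trace(a b a)  (reduce the b square) = y*z^2 - x*z - y
use: trace(b a b^3) = trace(b)*trace(b a b^2) - trace(b a b)  (reduce the b square) = y^3*z - x*y^2 - 2*y*z + x
assemble the triple (trace(r) - 2; trace(r a) - x; trace(r b) - y)

y^2*z - x*y - z - 2; y*z^2 - x*z - x - y; y^3*z - x*y^2 - 2*y*z + x - y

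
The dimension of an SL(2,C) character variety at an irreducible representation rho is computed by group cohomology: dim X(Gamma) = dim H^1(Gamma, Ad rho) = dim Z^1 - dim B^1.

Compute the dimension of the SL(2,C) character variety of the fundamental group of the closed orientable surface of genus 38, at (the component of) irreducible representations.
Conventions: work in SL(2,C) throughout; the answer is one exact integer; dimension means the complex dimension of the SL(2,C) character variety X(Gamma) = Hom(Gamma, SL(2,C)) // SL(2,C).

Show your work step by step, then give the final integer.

pi_1 of the closed genus-38 surface has 76 generators bound by the single product-of-commutators relator.
Unconstrained cocycle data is one sl_2 vector per generator (228 dimensions), cut by the relator condition d_2(z) = 0.
H^2 = coker(d_2) is dual to H^0 = 0 at irreducible rho (Poincare duality), so d_2 is onto: dim Z^1 = 225.
As always at irreducible rho, dim B^1 = 3.
dim H^1 = 225 - 3 = 222 = dim X.

222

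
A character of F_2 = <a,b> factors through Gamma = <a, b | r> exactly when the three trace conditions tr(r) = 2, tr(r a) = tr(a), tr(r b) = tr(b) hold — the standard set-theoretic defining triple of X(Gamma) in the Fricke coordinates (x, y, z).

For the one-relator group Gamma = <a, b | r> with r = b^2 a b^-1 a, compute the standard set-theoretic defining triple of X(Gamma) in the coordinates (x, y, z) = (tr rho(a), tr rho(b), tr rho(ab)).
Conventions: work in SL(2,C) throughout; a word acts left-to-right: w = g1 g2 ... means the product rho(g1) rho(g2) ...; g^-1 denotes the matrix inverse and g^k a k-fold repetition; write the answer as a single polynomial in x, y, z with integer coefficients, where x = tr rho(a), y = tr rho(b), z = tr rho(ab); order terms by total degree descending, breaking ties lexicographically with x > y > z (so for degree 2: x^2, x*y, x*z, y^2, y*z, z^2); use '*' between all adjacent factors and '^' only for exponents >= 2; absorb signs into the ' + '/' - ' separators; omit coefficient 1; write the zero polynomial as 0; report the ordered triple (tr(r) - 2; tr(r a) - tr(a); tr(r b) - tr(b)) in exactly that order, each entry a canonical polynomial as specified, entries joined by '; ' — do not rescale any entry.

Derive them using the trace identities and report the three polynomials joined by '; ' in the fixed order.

tr(a^2 b) = tr(a) * tr(b a) - tr(b) = x*z - y
use: tr(a^2) = tr(a) * tr(a) - tr(1) = x^2 - 2
apply: tr(a b^2 a) = tr(b) * tr(a^2 b) - tr(a^2) = x*y*z - x^2 - y^2 + 2
apply: tr(a b a b) = tr(b a) * tr(b a) - tr(1) = z^2 - 2
apply: tr(a b^2 a b) = tr(b) * tr(a b a b) - tr(a b a) = y*z^2 - x*z - y
use: tr(b^2 a b^-1 a) = tr(a b^2 a) * tr(b) - tr(a b^2 a b) = x*y^2*z - x^2*y - y^3 - y*z^2 + x*z + 3*y
use: tr(a b^2) = tr(b) * tr(a b) - tr(a) = y*z - x
use: tr(a^2 b^2 a) = tr(a) * tr(a b^2 a) - tr(a b^2) = x^2*y*z - x^3 - x*y^2 - y*z + 3*x
tr(a b a^2 b) = tr(a) * tr(b a b a) - tr(b a b) = x*z^2 - y*z - x
apply: tr(a b a^2) = tr(a) * tr(a b a) - tr(a b) = x^2*z - x*y - z
tr(a^2 b^2 a b) = tr(b) * tr(a b a^2 b) - tr(a b a^2) = x*y*z^2 - x^2*z - y^2*z + z
use: tr(b^2 a b^-1 a^2) = tr(a^2 b^2 a) * tr(b) - tr(a^2 b^2 a b) = x^2*y^2*z - x^3*y - x*y^3 - x*y*z^2 + x^2*z + 3*x*y - z
tr(a b^3 a) = tr(b) * tr(a^2 b^2) - tr(a^2 b) = x*y^2*z - x^2*y - y^3 - x*z + 3*y
use: tr(a b^3 a b) = tr(b) * tr(a b a b^2) - tr(a b a b) = y^2*z^2 - x*y*z - y^2 - z^2 + 2
tr(b^2 a b^-1 a b) = tr(a b^3 a) * tr(b) - tr(a b^3 a b) = x*y^3*z - x^2*y^2 - y^4 - y^2*z^2 + 4*y^2 + z^2 - 2
assemble the triple (tr(r) - 2; tr(r a) - x; tr(r b) - y)

x*y^2*z - x^2*y - y^3 - y*z^2 + x*z + 3*y - 2; x^2*y^2*z - x^3*y - x*y^3 - x*y*z^2 + x^2*z + 3*x*y - x - z; x*y^3*z - x^2*y^2 - y^4 - y^2*z^2 + 4*y^2 + z^2 - y - 2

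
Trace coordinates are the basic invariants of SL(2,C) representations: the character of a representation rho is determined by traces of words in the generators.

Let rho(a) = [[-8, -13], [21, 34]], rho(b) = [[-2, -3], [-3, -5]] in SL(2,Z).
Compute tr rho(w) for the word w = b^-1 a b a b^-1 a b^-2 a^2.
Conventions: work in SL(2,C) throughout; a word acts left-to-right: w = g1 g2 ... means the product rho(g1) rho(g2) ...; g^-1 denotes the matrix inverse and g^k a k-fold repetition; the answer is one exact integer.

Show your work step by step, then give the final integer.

rho(b^-1) = [[-5, 3], [3, -2]]
... * rho(a) = [[-8, -13], [21, 34]]  ->  [[103, 167], [-66, -107]]
... * rho(b) = [[-2, -3], [-3, -5]]  ->  [[-707, -1144], [453, 733]]
... * rho(a) = [[-8, -13], [21, 34]]  ->  [[-18368, -29705], [11769, 19033]]
... * rho(b^-1) = [[-5, 3], [3, -2]]  ->  [[2725, 4306], [-1746, -2759]]
... * rho(a) = [[-8, -13], [21, 34]]  ->  [[68626, 110979], [-43971, -71108]]
... * rho(b^-1) = [[-5, 3], [3, -2]]  ->  [[-10193, -16080], [6531, 10303]]
... * rho(b^-1) = [[-5, 3], [3, -2]]  ->  [[2725, 1581], [-1746, -1013]]
... * rho(a) = [[-8, -13], [21, 34]]  ->  [[11401, 18329], [-7305, -11744]]
... * rho(a) = [[-8, -13], [21, 34]]  ->  [[293701, 474973], [-188184, -304331]]
tr = 293701 + -304331 = -10630

-10630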